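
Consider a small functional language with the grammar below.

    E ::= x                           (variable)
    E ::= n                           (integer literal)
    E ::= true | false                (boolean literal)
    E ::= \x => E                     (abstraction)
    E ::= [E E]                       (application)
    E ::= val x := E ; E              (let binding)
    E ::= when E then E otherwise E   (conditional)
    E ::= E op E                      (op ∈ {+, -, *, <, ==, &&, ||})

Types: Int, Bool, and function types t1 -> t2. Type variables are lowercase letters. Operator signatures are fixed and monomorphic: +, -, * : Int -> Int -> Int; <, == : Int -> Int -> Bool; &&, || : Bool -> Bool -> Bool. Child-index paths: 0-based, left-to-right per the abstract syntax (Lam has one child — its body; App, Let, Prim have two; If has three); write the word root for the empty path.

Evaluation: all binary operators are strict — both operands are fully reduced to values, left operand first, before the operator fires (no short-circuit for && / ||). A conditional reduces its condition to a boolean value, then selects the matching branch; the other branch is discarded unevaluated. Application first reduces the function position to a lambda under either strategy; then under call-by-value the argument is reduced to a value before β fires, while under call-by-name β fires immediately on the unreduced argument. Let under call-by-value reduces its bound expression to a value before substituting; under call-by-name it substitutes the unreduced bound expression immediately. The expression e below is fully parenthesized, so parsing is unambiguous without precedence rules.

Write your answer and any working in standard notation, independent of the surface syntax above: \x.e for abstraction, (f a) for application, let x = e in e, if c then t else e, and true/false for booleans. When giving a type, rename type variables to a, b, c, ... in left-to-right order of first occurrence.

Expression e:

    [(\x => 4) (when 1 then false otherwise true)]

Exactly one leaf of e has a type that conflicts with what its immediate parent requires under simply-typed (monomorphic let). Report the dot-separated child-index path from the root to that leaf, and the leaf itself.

Answer: 1.0 : 1

Derivation:
\x._ : a -> Int
  unify Int ~ Bool
  FAIL: mismatch Int ~ Bool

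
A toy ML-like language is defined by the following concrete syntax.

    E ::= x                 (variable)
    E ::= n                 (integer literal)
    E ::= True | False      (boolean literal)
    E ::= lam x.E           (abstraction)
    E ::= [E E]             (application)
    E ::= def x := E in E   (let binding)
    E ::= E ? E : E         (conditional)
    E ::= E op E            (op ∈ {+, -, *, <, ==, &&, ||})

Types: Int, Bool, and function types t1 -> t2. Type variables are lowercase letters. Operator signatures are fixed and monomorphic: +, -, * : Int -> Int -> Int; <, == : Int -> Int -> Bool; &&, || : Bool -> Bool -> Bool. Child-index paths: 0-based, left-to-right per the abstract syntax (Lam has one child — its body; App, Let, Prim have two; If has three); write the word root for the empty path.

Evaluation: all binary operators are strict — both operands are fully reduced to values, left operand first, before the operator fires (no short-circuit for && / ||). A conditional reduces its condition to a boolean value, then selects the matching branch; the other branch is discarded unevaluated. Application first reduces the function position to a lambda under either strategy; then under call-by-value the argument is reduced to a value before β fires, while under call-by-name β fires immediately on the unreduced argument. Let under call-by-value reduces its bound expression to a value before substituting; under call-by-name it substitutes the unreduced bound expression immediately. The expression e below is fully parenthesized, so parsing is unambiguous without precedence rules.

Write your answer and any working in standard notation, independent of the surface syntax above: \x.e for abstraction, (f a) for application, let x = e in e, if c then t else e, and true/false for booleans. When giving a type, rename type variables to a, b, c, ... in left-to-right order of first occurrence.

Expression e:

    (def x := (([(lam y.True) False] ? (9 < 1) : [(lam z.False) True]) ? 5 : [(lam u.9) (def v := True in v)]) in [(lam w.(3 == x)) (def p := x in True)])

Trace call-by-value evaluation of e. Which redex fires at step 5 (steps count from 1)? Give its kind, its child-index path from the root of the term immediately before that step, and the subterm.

Answer: let at 0.1 : (let v = true in v)

Working:
step 0: (let x = (if (if ((\y.true) false) then (9 < 1) else ((\z.false) true)) then 5 else ((\u.9) (let v = true in v))) in ((\w.(3 == x)) (let p = x in true)))
step 1: [beta@0.0.0] (let x = (if (if true then (9 < 1) else ((\z.false) true)) then 5 else ((\u.9) (let v = true in v))) in ((\w.(3 == x)) (let p = x in true)))
step 2: [if@0.0] (let x = (if (9 < 1) then 5 else ((\u.9) (let v = true in v))) in ((\w.(3 == x)) (let p = x in true)))
step 3: [delta@0.0] (let x = (if false then 5 else ((\u.9) (let v = true in v))) in ((\w.(3 == x)) (let p = x in true)))
step 4: [if@0] (let x = ((\u.9) (let v = true in v)) in ((\w.(3 == x)) (let p = x in true)))
step 5: [let@0.1] (let x = ((\u.9) true) in ((\w.(3 == x)) (let p = x in true)))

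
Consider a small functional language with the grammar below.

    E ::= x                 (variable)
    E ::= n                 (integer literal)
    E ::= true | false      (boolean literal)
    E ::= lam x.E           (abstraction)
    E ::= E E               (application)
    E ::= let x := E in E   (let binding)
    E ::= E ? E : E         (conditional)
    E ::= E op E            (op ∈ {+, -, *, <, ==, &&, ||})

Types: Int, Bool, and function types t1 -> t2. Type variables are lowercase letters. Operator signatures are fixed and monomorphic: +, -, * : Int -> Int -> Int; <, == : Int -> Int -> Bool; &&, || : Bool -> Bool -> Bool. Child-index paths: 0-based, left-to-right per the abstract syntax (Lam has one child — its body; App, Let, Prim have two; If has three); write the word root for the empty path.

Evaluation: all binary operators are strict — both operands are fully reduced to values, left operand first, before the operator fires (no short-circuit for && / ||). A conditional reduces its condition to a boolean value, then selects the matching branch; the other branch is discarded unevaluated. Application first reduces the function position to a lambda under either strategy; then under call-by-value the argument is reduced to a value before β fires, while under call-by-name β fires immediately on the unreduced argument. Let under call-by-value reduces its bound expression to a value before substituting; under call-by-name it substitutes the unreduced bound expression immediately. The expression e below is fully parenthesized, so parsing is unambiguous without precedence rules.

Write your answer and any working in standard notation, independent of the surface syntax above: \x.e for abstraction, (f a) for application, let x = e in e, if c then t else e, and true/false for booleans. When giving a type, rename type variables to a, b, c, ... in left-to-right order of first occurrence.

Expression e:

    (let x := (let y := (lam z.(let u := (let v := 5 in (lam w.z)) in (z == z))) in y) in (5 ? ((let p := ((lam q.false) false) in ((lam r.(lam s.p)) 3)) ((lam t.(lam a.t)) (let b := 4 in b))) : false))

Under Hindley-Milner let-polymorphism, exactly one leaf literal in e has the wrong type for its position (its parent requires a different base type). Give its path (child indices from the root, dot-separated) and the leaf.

Working:
let v : Int
z : a
\w._ : b -> a
let u : forall. b -> a
z : a
  unify a ~ Int
z : Int
  unify Int ~ Int
\z._ : Int -> Bool
let y : Int -> Bool
y : Int -> Bool
let x : Int -> Bool
  unify Int ~ Bool
  FAIL: mismatch Int ~ Bool

Answer: 1.0 : 5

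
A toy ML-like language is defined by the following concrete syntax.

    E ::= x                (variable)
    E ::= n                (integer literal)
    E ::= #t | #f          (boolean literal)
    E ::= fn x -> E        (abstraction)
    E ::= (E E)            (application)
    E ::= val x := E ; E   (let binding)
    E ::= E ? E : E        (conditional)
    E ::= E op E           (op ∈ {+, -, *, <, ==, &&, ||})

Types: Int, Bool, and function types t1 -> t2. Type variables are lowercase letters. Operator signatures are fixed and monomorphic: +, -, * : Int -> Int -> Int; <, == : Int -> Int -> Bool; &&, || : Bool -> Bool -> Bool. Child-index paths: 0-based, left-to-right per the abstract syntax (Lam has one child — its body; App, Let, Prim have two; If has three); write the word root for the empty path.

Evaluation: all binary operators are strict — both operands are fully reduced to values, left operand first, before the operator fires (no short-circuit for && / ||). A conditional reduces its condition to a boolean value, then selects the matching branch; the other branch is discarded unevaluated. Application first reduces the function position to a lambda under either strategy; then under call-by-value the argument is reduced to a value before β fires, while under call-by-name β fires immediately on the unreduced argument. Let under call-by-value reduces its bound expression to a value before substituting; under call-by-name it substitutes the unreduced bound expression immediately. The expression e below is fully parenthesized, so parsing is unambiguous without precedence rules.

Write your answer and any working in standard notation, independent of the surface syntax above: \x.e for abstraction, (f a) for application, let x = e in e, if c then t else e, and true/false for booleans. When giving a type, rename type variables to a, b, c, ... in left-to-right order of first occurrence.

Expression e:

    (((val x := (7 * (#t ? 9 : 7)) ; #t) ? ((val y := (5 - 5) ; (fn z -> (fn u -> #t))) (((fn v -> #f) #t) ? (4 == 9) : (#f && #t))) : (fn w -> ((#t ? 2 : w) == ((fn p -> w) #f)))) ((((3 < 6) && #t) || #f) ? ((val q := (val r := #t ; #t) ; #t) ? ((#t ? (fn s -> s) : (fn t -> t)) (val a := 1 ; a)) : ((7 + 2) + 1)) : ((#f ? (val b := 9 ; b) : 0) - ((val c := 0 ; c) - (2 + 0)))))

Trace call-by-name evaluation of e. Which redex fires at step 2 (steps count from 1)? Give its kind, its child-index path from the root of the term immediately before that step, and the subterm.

Working:
step 0: ((if (let x = (7 * (if true then 9 else 7)) in true) then ((let y = (5 - 5) in (\z.(\u.true))) (if ((\v.false) true) then (4 == 9) else (false && true))) else (\w.((if true then 2 else w) == ((\p.w) false)))) (if (((3 < 6) && true) || false) then (if (let q = (let r = true in true) in true) then ((if true then (\s.s) else (\t.t)) (let a = 1 in a)) else ((7 + 2) + 1)) else ((if false then (let b = 9 in b) else 0) - ((let c = 0 in c) - (2 + 0)))))
step 1: [let@0.0] ((if true then ((let y = (5 - 5) in (\z.(\u.true))) (if ((\v.false) true) then (4 == 9) else (false && true))) else (\w.((if true then 2 else w) == ((\p.w) false)))) (if (((3 < 6) && true) || false) then (if (let q = (let r = true in true) in true) then ((if true then (\s.s) else (\t.t)) (let a = 1 in a)) else ((7 + 2) + 1)) else ((if false then (let b = 9 in b) else 0) - ((let c = 0 in c) - (2 + 0)))))
step 2: [if@0] (((let y = (5 - 5) in (\z.(\u.true))) (if ((\v.false) true) then (4 == 9) else (false && true))) (if (((3 < 6) && true) || false) then (if (let q = (let r = true in true) in true) then ((if true then (\s.s) else (\t.t)) (let a = 1 in a)) else ((7 + 2) + 1)) else ((if false then (let b = 9 in b) else 0) - ((let c = 0 in c) - (2 + 0)))))

Answer: if at 0 : (if true then ((let y = (5 - 5) in (\z.(\u.true))) (if ((\v.false) true) then (4 == 9) else (false && true))) else (\w.((if true then 2 else w) == ((\p.w) false))))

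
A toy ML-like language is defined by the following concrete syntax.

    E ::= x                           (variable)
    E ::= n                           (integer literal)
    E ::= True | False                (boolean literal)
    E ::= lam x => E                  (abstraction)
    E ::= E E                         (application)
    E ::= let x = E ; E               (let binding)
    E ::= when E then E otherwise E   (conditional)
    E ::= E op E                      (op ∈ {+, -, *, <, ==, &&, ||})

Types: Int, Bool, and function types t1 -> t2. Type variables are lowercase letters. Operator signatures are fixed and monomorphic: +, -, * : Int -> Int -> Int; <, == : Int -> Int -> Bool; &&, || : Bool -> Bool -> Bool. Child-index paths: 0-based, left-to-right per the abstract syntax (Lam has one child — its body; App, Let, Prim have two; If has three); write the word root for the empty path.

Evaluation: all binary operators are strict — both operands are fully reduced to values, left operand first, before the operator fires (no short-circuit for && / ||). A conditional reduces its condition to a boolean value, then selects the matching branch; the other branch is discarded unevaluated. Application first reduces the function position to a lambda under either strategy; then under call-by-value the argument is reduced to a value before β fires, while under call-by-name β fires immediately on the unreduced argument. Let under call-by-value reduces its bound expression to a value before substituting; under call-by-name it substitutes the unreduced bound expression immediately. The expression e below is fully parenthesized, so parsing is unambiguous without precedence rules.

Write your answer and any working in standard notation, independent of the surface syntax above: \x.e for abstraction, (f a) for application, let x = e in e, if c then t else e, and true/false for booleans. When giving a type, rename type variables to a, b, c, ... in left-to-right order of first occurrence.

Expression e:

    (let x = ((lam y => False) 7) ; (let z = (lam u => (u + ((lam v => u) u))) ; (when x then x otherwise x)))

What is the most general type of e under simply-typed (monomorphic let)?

Answer: Bool

Working:
\y._ : a -> Bool
  unify a -> Bool ~ Int -> b
  unify a ~ Int
  unify Bool ~ b
_ _ : Bool
let x : Bool
u : c
  unify c ~ Int
u : Int
\v._ : d -> Int
u : Int
  unify d -> Int ~ Int -> e
  unify d ~ Int
  unify Int ~ e
_ _ : Int
  unify Int ~ Int
\u._ : Int -> Int
let z : Int -> Int
x : Bool
  unify Bool ~ Bool
x : Bool
x : Bool
  unify Bool ~ Bool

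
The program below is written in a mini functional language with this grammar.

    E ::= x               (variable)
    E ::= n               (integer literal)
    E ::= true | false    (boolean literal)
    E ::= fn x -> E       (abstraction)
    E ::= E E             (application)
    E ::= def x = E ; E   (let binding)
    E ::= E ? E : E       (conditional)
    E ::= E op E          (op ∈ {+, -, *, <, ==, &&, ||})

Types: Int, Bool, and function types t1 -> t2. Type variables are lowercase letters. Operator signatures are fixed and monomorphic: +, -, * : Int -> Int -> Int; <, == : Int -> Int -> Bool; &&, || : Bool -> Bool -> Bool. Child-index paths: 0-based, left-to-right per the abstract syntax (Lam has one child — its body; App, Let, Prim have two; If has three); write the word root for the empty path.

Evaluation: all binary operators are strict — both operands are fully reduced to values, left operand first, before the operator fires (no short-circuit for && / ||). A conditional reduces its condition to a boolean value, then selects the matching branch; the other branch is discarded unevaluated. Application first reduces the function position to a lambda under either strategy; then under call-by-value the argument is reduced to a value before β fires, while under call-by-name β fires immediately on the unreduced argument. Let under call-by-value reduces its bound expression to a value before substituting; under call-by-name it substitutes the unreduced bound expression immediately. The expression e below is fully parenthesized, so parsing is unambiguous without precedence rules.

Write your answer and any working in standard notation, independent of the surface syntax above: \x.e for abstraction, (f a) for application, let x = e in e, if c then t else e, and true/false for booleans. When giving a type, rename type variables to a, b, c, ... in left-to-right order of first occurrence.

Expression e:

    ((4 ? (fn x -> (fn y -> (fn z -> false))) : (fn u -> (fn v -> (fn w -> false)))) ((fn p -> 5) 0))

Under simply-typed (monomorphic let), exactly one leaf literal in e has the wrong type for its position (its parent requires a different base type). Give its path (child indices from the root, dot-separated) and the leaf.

Answer: 0.0 : 4

Trace:
  unify Int ~ Bool
  FAIL: mismatch Int ~ Bool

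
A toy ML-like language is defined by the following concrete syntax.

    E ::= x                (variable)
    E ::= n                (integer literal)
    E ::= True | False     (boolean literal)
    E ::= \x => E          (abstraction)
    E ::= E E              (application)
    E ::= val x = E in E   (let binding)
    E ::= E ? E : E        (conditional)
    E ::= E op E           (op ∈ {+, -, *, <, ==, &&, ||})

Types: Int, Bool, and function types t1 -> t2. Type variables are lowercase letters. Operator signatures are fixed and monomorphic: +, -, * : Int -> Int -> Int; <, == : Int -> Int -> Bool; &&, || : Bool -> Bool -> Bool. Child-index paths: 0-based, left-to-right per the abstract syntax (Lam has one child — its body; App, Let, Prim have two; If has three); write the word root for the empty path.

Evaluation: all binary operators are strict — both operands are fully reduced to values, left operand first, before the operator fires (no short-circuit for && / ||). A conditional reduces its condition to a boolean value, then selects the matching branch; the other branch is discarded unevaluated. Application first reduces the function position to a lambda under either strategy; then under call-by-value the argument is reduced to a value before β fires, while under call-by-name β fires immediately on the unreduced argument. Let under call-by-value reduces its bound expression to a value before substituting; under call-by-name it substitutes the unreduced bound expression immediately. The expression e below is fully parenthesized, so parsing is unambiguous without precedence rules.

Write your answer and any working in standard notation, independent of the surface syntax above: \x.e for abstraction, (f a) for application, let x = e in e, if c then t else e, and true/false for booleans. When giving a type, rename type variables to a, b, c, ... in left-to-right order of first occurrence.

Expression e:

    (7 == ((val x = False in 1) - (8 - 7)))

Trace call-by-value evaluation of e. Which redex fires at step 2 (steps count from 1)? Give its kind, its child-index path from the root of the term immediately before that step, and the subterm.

Working:
step 0: (7 == ((let x = false in 1) - (8 - 7)))
step 1: [let@1.0] (7 == (1 - (8 - 7)))
step 2: [delta@1.1] (7 == (1 - 1))

Answer: delta at 1.1 : (8 - 7)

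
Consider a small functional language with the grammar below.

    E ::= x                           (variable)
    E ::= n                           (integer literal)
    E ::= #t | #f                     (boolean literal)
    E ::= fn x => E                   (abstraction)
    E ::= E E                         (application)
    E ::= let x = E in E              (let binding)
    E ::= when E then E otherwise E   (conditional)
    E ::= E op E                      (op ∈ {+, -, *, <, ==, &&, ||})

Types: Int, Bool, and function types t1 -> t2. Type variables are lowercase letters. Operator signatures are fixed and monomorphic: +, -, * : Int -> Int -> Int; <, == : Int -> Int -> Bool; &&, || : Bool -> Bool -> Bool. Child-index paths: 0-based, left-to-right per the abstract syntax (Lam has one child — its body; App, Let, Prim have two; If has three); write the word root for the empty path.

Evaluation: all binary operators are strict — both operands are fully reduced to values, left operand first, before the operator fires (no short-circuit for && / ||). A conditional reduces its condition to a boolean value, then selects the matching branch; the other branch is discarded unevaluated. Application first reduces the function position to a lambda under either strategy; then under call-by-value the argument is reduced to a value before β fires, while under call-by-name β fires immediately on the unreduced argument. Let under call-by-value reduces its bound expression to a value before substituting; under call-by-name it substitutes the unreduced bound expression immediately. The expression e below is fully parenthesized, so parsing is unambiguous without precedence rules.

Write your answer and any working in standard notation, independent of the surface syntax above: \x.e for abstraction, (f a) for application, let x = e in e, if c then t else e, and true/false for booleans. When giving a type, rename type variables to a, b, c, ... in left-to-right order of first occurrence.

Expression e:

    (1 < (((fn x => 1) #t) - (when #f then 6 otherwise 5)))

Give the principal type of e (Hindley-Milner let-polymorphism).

Derivation:
  unify Int ~ Int
\x._ : a -> Int
  unify a -> Int ~ Bool -> b
  unify a ~ Bool
  unify Int ~ b
_ _ : Int
  unify Int ~ Int
  unify Bool ~ Bool
  unify Int ~ Int
  unify Int ~ Int
  unify Int ~ Int

Answer: Bool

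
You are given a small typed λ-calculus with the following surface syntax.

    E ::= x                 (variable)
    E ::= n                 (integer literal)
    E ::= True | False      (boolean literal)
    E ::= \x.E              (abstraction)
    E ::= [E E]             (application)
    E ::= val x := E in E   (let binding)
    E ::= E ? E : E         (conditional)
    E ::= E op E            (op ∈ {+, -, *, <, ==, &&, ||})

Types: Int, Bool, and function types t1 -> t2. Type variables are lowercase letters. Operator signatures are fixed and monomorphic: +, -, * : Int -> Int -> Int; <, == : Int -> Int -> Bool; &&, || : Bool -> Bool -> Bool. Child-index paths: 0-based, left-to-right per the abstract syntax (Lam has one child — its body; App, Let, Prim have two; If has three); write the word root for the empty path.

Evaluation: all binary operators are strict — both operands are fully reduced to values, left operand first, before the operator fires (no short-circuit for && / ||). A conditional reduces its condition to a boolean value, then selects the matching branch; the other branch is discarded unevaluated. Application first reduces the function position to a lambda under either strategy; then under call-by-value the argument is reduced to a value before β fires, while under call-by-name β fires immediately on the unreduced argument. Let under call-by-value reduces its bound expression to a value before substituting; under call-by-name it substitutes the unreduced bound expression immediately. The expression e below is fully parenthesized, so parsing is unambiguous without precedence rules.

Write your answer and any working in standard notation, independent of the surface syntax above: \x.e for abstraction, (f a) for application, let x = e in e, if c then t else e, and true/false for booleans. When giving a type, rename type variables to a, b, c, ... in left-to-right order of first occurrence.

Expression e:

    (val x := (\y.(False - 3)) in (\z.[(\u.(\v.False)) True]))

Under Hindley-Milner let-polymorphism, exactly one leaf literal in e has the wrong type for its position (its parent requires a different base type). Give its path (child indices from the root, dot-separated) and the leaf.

Answer: 0.0.0 : false

Derivation:
  unify Bool ~ Int
  FAIL: mismatch Bool ~ Int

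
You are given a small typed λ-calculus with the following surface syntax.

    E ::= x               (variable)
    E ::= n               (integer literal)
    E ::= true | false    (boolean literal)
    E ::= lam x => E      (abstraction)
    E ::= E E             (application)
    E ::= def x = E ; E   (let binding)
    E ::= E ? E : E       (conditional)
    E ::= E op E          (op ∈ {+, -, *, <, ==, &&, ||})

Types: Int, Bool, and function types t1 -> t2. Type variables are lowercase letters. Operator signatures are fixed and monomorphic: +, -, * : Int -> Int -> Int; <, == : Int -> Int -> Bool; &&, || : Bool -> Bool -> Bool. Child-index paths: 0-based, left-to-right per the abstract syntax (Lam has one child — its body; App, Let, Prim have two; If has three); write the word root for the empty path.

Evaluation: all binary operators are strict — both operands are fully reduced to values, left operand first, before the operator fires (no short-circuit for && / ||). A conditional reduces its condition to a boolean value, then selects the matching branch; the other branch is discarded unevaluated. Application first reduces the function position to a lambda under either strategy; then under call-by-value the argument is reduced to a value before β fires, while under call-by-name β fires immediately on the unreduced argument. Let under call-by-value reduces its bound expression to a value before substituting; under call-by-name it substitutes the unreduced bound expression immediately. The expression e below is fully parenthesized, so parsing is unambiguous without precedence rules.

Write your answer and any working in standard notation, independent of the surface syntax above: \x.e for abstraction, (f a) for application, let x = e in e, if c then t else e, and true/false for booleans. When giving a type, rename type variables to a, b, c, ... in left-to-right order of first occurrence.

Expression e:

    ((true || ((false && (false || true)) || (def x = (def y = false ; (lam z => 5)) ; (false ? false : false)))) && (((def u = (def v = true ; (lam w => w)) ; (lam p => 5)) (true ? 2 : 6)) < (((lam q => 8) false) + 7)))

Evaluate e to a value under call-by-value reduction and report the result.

Answer: true

Derivation:
step 0: ((true || ((false && (false || true)) || (let x = (let y = false in (\z.5)) in (if false then false else false)))) && (((let u = (let v = true in (\w.w)) in (\p.5)) (if true then 2 else 6)) < (((\q.8) false) + 7)))
step 1: [delta@0.1.0.1] ((true || ((false && true) || (let x = (let y = false in (\z.5)) in (if false then false else false)))) && (((let u = (let v = true in (\w.w)) in (\p.5)) (if true then 2 else 6)) < (((\q.8) false) + 7)))
step 2: [delta@0.1.0] ((true || (false || (let x = (let y = false in (\z.5)) in (if false then false else false)))) && (((let u = (let v = true in (\w.w)) in (\p.5)) (if true then 2 else 6)) < (((\q.8) false) + 7)))
step 3: [let@0.1.1.0] ((true || (false || (let x = (\z.5) in (if false then false else false)))) && (((let u = (let v = true in (\w.w)) in (\p.5)) (if true then 2 else 6)) < (((\q.8) false) + 7)))
step 4: [let@0.1.1] ((true || (false || (if false then false else false))) && (((let u = (let v = true in (\w.w)) in (\p.5)) (if true then 2 else 6)) < (((\q.8) false) + 7)))
step 5: [if@0.1.1] ((true || (false || false)) && (((let u = (let v = true in (\w.w)) in (\p.5)) (if true then 2 else 6)) < (((\q.8) false) + 7)))
step 6: [delta@0.1] ((true || false) && (((let u = (let v = true in (\w.w)) in (\p.5)) (if true then 2 else 6)) < (((\q.8) false) + 7)))
step 7: [delta@0] (true && (((let u = (let v = true in (\w.w)) in (\p.5)) (if true then 2 else 6)) < (((\q.8) false) + 7)))
step 8: [let@1.0.0.0] (true && (((let u = (\w.w) in (\p.5)) (if true then 2 else 6)) < (((\q.8) false) + 7)))
step 9: [let@1.0.0] (true && (((\p.5) (if true then 2 else 6)) < (((\q.8) false) + 7)))
step 10: [if@1.0.1] (true && (((\p.5) 2) < (((\q.8) false) + 7)))
step 11: [beta@1.0] (true && (5 < (((\q.8) false) + 7)))
step 12: [beta@1.1.0] (true && (5 < (8 + 7)))
step 13: [delta@1.1] (true && (5 < 15))
step 14: [delta@1] (true && true)
step 15: [delta@root] true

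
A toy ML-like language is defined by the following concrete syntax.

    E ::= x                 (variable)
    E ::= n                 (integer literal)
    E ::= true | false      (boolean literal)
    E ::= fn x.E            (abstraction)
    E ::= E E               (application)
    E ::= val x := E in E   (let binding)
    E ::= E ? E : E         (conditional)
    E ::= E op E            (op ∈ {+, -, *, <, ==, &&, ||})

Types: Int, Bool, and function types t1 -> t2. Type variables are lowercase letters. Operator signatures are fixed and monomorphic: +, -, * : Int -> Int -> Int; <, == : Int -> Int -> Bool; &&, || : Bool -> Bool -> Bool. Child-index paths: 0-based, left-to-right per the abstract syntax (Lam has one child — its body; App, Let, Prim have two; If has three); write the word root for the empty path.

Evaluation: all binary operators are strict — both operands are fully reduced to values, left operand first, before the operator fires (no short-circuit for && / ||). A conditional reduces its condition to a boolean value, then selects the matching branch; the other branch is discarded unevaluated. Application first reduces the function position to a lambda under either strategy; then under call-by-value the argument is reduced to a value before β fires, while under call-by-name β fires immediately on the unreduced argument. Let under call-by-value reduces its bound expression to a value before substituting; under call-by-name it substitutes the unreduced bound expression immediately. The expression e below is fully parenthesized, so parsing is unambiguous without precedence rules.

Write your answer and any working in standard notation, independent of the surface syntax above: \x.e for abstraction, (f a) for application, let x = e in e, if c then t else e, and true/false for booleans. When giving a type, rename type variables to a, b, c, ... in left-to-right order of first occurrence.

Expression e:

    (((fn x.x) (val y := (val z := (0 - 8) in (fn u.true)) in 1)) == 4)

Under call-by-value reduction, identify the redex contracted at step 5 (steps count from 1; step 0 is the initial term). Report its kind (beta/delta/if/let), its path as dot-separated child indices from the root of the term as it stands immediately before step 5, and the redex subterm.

Working:
step 0: (((\x.x) (let y = (let z = (0 - 8) in (\u.true)) in 1)) == 4)
step 1: [delta@0.1.0.0] (((\x.x) (let y = (let z = -8 in (\u.true)) in 1)) == 4)
step 2: [let@0.1.0] (((\x.x) (let y = (\u.true) in 1)) == 4)
step 3: [let@0.1] (((\x.x) 1) == 4)
step 4: [beta@0] (1 == 4)
step 5: [delta@root] false

Answer: delta at root : (1 == 4)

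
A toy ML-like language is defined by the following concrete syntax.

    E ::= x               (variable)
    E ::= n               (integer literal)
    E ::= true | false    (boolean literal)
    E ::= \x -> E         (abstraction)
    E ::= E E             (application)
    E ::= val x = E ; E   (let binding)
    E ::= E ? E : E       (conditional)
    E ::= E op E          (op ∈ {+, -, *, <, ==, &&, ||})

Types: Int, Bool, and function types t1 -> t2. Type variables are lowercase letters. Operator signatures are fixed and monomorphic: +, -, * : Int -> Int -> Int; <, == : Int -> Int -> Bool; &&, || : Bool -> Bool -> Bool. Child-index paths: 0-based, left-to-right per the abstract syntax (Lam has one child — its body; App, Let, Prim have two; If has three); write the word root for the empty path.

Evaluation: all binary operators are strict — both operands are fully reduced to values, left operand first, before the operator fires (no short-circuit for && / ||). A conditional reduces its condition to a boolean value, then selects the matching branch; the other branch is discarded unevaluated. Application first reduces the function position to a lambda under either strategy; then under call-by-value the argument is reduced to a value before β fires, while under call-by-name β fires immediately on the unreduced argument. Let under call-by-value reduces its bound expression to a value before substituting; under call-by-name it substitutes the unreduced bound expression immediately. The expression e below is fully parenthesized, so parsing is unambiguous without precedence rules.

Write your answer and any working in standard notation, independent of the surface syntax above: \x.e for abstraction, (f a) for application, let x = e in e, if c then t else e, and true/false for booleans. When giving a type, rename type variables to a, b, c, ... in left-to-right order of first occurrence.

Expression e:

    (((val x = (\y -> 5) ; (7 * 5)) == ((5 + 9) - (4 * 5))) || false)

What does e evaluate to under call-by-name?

Answer: false

Trace:
step 0: (((let x = (\y.5) in (7 * 5)) == ((5 + 9) - (4 * 5))) || false)
step 1: [let@0.0] (((7 * 5) == ((5 + 9) - (4 * 5))) || false)
step 2: [delta@0.0] ((35 == ((5 + 9) - (4 * 5))) || false)
step 3: [delta@0.1.0] ((35 == (14 - (4 * 5))) || false)
step 4: [delta@0.1.1] ((35 == (14 - 20)) || false)
step 5: [delta@0.1] ((35 == -6) || false)
step 6: [delta@0] (false || false)
step 7: [delta@root] false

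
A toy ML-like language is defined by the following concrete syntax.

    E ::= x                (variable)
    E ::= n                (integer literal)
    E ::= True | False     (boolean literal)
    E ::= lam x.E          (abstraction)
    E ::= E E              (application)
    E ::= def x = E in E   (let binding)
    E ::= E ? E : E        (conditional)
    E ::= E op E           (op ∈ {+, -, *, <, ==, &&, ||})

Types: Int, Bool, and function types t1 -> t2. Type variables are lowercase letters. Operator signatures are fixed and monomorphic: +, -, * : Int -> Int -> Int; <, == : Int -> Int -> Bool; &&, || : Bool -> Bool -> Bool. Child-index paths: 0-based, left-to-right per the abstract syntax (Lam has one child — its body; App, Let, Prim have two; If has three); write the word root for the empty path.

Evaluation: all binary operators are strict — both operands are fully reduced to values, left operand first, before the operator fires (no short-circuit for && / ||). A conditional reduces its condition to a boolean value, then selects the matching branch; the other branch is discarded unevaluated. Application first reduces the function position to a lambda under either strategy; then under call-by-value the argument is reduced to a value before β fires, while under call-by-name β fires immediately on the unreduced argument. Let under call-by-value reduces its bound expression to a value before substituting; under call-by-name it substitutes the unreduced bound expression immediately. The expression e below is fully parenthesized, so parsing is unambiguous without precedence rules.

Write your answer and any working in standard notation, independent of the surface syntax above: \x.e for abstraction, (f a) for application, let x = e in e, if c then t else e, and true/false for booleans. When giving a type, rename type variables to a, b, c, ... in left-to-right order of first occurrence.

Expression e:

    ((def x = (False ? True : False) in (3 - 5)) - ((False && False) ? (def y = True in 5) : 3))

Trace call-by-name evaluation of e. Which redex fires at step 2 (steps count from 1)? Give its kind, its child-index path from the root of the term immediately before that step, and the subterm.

Answer: delta at 0 : (3 - 5)

Trace:
step 0: ((let x = (if false then true else false) in (3 - 5)) - (if (false && false) then (let y = true in 5) else 3))
step 1: [let@0] ((3 - 5) - (if (false && false) then (let y = true in 5) else 3))
step 2: [delta@0] (-2 - (if (false && false) then (let y = true in 5) else 3))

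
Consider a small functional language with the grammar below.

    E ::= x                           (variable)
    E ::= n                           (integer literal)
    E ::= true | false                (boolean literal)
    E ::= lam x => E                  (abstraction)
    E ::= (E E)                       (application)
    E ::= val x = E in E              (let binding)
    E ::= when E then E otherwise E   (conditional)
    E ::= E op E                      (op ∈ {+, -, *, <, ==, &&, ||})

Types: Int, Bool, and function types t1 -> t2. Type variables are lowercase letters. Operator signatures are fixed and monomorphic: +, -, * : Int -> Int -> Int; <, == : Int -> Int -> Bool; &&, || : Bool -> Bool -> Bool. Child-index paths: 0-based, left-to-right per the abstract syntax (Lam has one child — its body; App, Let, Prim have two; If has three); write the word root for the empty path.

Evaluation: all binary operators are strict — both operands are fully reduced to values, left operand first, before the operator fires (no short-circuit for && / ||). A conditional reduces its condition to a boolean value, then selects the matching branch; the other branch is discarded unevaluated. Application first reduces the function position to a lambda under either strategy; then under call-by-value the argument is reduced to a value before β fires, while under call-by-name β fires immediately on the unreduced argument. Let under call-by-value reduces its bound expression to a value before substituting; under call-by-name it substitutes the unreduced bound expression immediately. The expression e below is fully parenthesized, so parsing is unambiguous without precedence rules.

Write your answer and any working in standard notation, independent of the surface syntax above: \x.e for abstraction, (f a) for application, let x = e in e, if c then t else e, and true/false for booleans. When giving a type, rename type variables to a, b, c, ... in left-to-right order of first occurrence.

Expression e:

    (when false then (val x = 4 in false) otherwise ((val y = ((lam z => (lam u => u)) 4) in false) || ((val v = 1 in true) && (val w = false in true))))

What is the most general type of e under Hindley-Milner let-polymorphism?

Answer: Bool

Working:
  unify Bool ~ Bool
let x : Int
u : b
\u._ : b -> b
\z._ : a -> b -> b
  unify a -> b -> b ~ Int -> c
  unify a ~ Int
  unify b -> b ~ c
_ _ : b -> b
let y : forall. b -> b
  unify Bool ~ Bool
let v : Int
  unify Bool ~ Bool
let w : Bool
  unify Bool ~ Bool
  unify Bool ~ Bool
  unify Bool ~ Bool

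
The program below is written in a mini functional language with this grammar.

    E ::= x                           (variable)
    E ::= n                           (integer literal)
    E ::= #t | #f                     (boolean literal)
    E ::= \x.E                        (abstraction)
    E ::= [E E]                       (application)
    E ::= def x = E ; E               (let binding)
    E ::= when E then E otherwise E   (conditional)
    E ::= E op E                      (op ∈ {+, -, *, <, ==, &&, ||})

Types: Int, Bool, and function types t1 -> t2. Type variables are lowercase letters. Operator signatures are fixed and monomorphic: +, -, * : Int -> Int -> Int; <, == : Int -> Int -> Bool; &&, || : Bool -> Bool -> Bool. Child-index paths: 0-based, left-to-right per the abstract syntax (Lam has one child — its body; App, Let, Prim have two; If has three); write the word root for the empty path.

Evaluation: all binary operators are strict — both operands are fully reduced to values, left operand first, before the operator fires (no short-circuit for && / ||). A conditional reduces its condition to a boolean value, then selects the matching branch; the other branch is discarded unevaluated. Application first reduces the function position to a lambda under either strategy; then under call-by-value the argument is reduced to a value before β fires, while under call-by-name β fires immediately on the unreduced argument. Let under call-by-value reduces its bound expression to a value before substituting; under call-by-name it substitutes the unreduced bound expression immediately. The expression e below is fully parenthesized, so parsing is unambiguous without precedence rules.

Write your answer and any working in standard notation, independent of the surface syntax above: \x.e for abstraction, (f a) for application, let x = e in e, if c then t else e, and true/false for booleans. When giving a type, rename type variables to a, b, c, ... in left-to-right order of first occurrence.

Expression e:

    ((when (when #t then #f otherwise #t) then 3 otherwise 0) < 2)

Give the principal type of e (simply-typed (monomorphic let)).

Answer: Bool

Trace:
  unify Bool ~ Bool
  unify Bool ~ Bool
  unify Bool ~ Bool
  unify Int ~ Int
  unify Int ~ Int
  unify Int ~ Int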